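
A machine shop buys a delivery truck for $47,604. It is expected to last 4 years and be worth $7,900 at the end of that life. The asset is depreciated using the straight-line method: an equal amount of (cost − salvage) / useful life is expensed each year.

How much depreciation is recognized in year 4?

Depreciable base = $47,604 − $7,900 = $39,704.
Annual expense = $39,704 / 4 = $9,926.

$9,926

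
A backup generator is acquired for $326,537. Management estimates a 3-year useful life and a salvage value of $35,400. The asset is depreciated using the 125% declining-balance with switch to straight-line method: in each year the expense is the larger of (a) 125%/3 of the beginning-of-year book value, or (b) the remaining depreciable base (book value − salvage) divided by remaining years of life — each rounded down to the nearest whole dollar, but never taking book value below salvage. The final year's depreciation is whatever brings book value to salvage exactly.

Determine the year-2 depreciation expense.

Depreciable base = $326,537 − $35,400 = $291,137.
Year 1: DB = ⌊$326,537 × 125%/3⌋ = $136,057; SL = ⌊$291,137/3⌋ = $97,045 → take DB $136,057. Book value $190,480.
Year 2: DB = ⌊$190,480 × 125%/3⌋ = $79,366; SL = ⌊$155,080/2⌋ = $77,540 → take DB $79,366. Book value $111,114.

$79,366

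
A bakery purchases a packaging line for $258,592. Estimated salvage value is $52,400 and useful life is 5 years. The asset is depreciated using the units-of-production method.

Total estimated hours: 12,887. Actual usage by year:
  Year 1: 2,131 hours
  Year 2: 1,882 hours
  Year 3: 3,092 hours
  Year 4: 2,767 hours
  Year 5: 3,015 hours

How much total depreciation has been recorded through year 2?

$64,208

Depreciable base = $258,592 − $52,400 = $206,192.
Rate = $206,192 / 12,887 hours = $16 per hour.
Year 1: 2,131 × $16 = $34,096. Book value $224,496.
Year 2: 1,882 × $16 = $30,112. Book value $194,384.
Accumulated through year 2 = $258,592 − $194,384 = $64,208.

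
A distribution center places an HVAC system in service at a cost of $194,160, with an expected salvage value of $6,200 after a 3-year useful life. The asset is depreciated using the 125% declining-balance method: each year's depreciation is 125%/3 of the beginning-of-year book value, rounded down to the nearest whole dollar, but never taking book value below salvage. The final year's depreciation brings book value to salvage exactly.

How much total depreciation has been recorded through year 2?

$128,091

Depreciable base = $194,160 − $6,200 = $187,960.
Year 1: ⌊$194,160 × 125%/3⌋ = $80,900. Book value $113,260.
Year 2: ⌊$113,260 × 125%/3⌋ = $47,191. Book value $66,069.
Accumulated through year 2 = $194,160 − $66,069 = $128,091.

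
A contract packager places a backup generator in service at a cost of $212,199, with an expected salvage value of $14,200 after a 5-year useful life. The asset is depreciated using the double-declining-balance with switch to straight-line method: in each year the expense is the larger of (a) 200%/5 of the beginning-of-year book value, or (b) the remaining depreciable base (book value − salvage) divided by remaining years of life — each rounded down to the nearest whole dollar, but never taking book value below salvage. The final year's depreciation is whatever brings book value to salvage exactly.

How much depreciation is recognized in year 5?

$13,302

Depreciable base = $212,199 − $14,200 = $197,999.
Year 1: DB = ⌊$212,199 × 200%/5⌋ = $84,879; SL = ⌊$197,999/5⌋ = $39,599 → take DB $84,879. Book value $127,320.
Year 2: DB = ⌊$127,320 × 200%/5⌋ = $50,928; SL = ⌊$113,120/4⌋ = $28,280 → take DB $50,928. Book value $76,392.
Year 3: DB = ⌊$76,392 × 200%/5⌋ = $30,556; SL = ⌊$62,192/3⌋ = $20,730 → take DB $30,556. Book value $45,836.
Year 4: DB = ⌊$45,836 × 200%/5⌋ = $18,334; SL = ⌊$31,636/2⌋ = $15,818 → take DB $18,334. Book value $27,502.
Year 5 (final): $27,502 − $14,200 = $13,302. Book value $14,200.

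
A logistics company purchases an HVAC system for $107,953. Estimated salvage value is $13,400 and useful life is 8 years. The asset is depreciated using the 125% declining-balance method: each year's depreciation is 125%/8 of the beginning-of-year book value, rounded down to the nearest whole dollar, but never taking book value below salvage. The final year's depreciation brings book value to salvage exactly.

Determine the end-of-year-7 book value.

$32,866

Depreciable base = $107,953 − $13,400 = $94,553.
Year 1: ⌊$107,953 × 125%/8⌋ = $16,867. Book value $91,086.
Year 2: ⌊$91,086 × 125%/8⌋ = $14,232. Book value $76,854.
Year 3: ⌊$76,854 × 125%/8⌋ = $12,008. Book value $64,846.
Year 4: ⌊$64,846 × 125%/8⌋ = $10,132. Book value $54,714.
Year 5: ⌊$54,714 × 125%/8⌋ = $8,549. Book value $46,165.
Year 6: ⌊$46,165 × 125%/8⌋ = $7,213. Book value $38,952.
Year 7: ⌊$38,952 × 125%/8⌋ = $6,086. Book value $32,866.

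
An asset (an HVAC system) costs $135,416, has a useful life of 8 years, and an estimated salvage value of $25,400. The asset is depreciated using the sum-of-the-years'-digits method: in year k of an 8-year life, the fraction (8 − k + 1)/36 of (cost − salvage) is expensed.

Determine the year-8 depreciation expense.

$3,056

Depreciable base = $135,416 − $25,400 = $110,016.
Sum of the years' digits = 8+7+6+5+4+3+2+1 = 36.
Year 1: $110,016 × 8/36 = $24,448. Book value $110,968.
Year 2: $110,016 × 7/36 = $21,392. Book value $89,576.
Year 3: $110,016 × 6/36 = $18,336. Book value $71,240.
Year 4: $110,016 × 5/36 = $15,280. Book value $55,960.
Year 5: $110,016 × 4/36 = $12,224. Book value $43,736.
Year 6: $110,016 × 3/36 = $9,168. Book value $34,568.
Year 7: $110,016 × 2/36 = $6,112. Book value $28,456.
Year 8: $110,016 × 1/36 = $3,056. Book value $25,400.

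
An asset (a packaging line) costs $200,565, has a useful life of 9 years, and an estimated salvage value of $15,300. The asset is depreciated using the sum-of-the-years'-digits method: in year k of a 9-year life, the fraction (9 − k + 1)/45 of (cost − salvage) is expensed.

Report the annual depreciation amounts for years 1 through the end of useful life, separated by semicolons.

Depreciable base = $200,565 − $15,300 = $185,265.
Sum of the years' digits = 9+8+7+6+5+4+3+2+1 = 45.
Year 1: $185,265 × 9/45 = $37,053. Book value $163,512.
Year 2: $185,265 × 8/45 = $32,936. Book value $130,576.
Year 3: $185,265 × 7/45 = $28,819. Book value $101,757.
Year 4: $185,265 × 6/45 = $24,702. Book value $77,055.
Year 5: $185,265 × 5/45 = $20,585. Book value $56,470.
Year 6: $185,265 × 4/45 = $16,468. Book value $40,002.
Year 7: $185,265 × 3/45 = $12,351. Book value $27,651.
Year 8: $185,265 × 2/45 = $8,234. Book value $19,417.
Year 9: $185,265 × 1/45 = $4,117. Book value $15,300.

$37,053; $32,936; $28,819; $24,702; $20,585; $16,468; $12,351; $8,234; $4,117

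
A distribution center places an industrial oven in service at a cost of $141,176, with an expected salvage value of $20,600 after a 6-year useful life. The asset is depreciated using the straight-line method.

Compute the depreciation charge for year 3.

Depreciable base = $141,176 − $20,600 = $120,576.
Annual expense = $120,576 / 6 = $20,096.

$20,096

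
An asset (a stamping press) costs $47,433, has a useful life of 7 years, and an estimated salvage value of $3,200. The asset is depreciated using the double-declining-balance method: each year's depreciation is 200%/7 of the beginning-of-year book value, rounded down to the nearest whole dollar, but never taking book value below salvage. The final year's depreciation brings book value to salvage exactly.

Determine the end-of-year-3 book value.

Depreciable base = $47,433 − $3,200 = $44,233.
Year 1: ⌊$47,433 × 200%/7⌋ = $13,552. Book value $33,881.
Year 2: ⌊$33,881 × 200%/7⌋ = $9,680. Book value $24,201.
Year 3: ⌊$24,201 × 200%/7⌋ = $6,914. Book value $17,287.

$17,287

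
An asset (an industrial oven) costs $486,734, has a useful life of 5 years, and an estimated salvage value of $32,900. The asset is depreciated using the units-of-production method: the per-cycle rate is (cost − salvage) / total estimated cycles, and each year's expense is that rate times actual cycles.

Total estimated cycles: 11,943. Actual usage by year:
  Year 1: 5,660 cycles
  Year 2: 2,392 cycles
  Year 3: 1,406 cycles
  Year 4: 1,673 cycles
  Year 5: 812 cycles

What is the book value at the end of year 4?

Depreciable base = $486,734 − $32,900 = $453,834.
Rate = $453,834 / 11,943 cycles = $38 per cycle.
Year 1: 5,660 × $38 = $215,080. Book value $271,654.
Year 2: 2,392 × $38 = $90,896. Book value $180,758.
Year 3: 1,406 × $38 = $53,428. Book value $127,330.
Year 4: 1,673 × $38 = $63,574. Book value $63,756.

$63,756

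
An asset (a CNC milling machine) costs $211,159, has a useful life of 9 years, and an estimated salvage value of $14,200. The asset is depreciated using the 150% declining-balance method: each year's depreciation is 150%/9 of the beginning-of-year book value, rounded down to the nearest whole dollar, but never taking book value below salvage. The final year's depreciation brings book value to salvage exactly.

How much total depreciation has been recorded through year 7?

Depreciable base = $211,159 − $14,200 = $196,959.
Year 1: ⌊$211,159 × 150%/9⌋ = $35,193. Book value $175,966.
Year 2: ⌊$175,966 × 150%/9⌋ = $29,327. Book value $146,639.
Year 3: ⌊$146,639 × 150%/9⌋ = $24,439. Book value $122,200.
Year 4: ⌊$122,200 × 150%/9⌋ = $20,366. Book value $101,834.
Year 5: ⌊$101,834 × 150%/9⌋ = $16,972. Book value $84,862.
Year 6: ⌊$84,862 × 150%/9⌋ = $14,143. Book value $70,719.
Year 7: ⌊$70,719 × 150%/9⌋ = $11,786. Book value $58,933.
Accumulated through year 7 = $211,159 − $58,933 = $152,226.

$152,226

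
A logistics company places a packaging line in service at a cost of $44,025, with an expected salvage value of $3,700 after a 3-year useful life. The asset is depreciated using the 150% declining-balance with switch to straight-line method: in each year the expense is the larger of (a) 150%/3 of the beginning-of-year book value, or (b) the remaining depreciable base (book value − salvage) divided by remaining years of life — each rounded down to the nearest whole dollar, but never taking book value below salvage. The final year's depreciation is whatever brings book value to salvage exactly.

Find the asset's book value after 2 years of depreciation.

Depreciable base = $44,025 − $3,700 = $40,325.
Year 1: DB = ⌊$44,025 × 150%/3⌋ = $22,012; SL = ⌊$40,325/3⌋ = $13,441 → take DB $22,012. Book value $22,013.
Year 2: DB = ⌊$22,013 × 150%/3⌋ = $11,006; SL = ⌊$18,313/2⌋ = $9,156 → take DB $11,006. Book value $11,007.

$11,007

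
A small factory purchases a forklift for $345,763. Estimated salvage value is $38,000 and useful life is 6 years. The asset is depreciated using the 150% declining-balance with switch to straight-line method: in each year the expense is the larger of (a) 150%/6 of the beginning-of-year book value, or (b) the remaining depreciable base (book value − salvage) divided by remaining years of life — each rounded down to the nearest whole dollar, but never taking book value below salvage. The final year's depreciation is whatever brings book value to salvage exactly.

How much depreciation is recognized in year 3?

Depreciable base = $345,763 − $38,000 = $307,763.
Year 1: DB = ⌊$345,763 × 150%/6⌋ = $86,440; SL = ⌊$307,763/6⌋ = $51,293 → take DB $86,440. Book value $259,323.
Year 2: DB = ⌊$259,323 × 150%/6⌋ = $64,830; SL = ⌊$221,323/5⌋ = $44,264 → take DB $64,830. Book value $194,493.
Year 3: DB = ⌊$194,493 × 150%/6⌋ = $48,623; SL = ⌊$156,493/4⌋ = $39,123 → take DB $48,623. Book value $145,870.

$48,623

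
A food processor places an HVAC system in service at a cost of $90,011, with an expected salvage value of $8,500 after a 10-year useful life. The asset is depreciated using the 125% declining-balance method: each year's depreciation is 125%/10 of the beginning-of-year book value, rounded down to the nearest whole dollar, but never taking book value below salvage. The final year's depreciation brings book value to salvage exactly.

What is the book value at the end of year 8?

$30,931

Depreciable base = $90,011 − $8,500 = $81,511.
Year 1: ⌊$90,011 × 125%/10⌋ = $11,251. Book value $78,760.
Year 2: ⌊$78,760 × 125%/10⌋ = $9,845. Book value $68,915.
Year 3: ⌊$68,915 × 125%/10⌋ = $8,614. Book value $60,301.
Year 4: ⌊$60,301 × 125%/10⌋ = $7,537. Book value $52,764.
Year 5: ⌊$52,764 × 125%/10⌋ = $6,595. Book value $46,169.
Year 6: ⌊$46,169 × 125%/10⌋ = $5,771. Book value $40,398.
Year 7: ⌊$40,398 × 125%/10⌋ = $5,049. Book value $35,349.
Year 8: ⌊$35,349 × 125%/10⌋ = $4,418. Book value $30,931.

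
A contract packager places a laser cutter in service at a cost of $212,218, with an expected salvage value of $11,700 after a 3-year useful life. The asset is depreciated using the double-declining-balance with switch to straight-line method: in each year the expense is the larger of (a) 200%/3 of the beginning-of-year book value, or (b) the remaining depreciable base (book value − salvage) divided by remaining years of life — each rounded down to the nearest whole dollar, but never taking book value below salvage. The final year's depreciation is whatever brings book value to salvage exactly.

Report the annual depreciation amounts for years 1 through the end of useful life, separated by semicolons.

Depreciable base = $212,218 − $11,700 = $200,518.
Year 1: DB = ⌊$212,218 × 200%/3⌋ = $141,478; SL = ⌊$200,518/3⌋ = $66,839 → take DB $141,478. Book value $70,740.
Year 2: DB = ⌊$70,740 × 200%/3⌋ = $47,160; SL = ⌊$59,040/2⌋ = $29,520 → take DB $47,160. Book value $23,580.
Year 3 (final): $23,580 − $11,700 = $11,880. Book value $11,700.

$141,478; $47,160; $11,880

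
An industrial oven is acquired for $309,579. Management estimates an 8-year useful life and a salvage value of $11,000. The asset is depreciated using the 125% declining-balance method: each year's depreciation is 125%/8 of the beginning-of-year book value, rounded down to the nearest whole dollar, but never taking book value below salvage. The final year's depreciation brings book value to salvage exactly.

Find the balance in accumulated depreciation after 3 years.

Depreciable base = $309,579 − $11,000 = $298,579.
Year 1: ⌊$309,579 × 125%/8⌋ = $48,371. Book value $261,208.
Year 2: ⌊$261,208 × 125%/8⌋ = $40,813. Book value $220,395.
Year 3: ⌊$220,395 × 125%/8⌋ = $34,436. Book value $185,959.
Accumulated through year 3 = $309,579 − $185,959 = $123,620.

$123,620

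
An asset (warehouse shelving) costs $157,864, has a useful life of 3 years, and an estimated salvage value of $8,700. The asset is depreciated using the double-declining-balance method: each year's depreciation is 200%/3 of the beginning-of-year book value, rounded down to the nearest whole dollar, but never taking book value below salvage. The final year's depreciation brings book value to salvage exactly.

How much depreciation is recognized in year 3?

$8,841

Depreciable base = $157,864 − $8,700 = $149,164.
Year 1: ⌊$157,864 × 200%/3⌋ = $105,242. Book value $52,622.
Year 2: ⌊$52,622 × 200%/3⌋ = $35,081. Book value $17,541.
Year 3 (final): $17,541 − $8,700 = $8,841. Book value $8,700.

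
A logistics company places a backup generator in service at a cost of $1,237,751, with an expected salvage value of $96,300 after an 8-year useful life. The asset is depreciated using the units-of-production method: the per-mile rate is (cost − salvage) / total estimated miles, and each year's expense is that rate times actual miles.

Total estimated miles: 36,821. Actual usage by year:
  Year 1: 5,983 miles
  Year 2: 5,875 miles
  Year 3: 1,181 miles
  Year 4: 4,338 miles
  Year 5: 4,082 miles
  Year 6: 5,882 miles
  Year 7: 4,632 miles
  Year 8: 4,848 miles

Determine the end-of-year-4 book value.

$699,064

Depreciable base = $1,237,751 − $96,300 = $1,141,451.
Rate = $1,141,451 / 36,821 miles = $31 per mile.
Year 1: 5,983 × $31 = $185,473. Book value $1,052,278.
Year 2: 5,875 × $31 = $182,125. Book value $870,153.
Year 3: 1,181 × $31 = $36,611. Book value $833,542.
Year 4: 4,338 × $31 = $134,478. Book value $699,064.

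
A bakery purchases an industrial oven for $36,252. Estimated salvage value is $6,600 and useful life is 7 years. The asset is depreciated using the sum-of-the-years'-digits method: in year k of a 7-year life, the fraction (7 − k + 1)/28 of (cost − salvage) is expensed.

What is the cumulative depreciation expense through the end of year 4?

$23,298

Depreciable base = $36,252 − $6,600 = $29,652.
Sum of the years' digits = 7+6+5+4+3+2+1 = 28.
Year 1: $29,652 × 7/28 = $7,413. Book value $28,839.
Year 2: $29,652 × 6/28 = $6,354. Book value $22,485.
Year 3: $29,652 × 5/28 = $5,295. Book value $17,190.
Year 4: $29,652 × 4/28 = $4,236. Book value $12,954.
Accumulated through year 4 = $36,252 − $12,954 = $23,298.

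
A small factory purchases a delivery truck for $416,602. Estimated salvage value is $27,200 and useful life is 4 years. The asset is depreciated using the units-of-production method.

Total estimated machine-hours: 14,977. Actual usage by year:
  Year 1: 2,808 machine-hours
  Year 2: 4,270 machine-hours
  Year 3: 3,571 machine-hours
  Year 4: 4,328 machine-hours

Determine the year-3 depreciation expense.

$92,846

Depreciable base = $416,602 − $27,200 = $389,402.
Rate = $389,402 / 14,977 machine-hours = $26 per machine-hour.
Year 1: 2,808 × $26 = $73,008. Book value $343,594.
Year 2: 4,270 × $26 = $111,020. Book value $232,574.
Year 3: 3,571 × $26 = $92,846. Book value $139,728.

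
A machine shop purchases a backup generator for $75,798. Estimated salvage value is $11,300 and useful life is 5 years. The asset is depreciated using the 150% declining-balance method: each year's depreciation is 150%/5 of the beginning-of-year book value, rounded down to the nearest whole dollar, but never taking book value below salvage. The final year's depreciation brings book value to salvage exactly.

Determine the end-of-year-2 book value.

$37,142

Depreciable base = $75,798 − $11,300 = $64,498.
Year 1: ⌊$75,798 × 150%/5⌋ = $22,739. Book value $53,059.
Year 2: ⌊$53,059 × 150%/5⌋ = $15,917. Book value $37,142.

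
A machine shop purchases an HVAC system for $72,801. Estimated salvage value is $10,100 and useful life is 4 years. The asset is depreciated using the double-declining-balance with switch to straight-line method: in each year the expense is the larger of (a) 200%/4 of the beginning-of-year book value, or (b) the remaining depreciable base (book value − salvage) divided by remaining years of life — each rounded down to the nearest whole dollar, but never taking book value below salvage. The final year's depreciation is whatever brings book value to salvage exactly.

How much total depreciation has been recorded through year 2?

Depreciable base = $72,801 − $10,100 = $62,701.
Year 1: DB = ⌊$72,801 × 200%/4⌋ = $36,400; SL = ⌊$62,701/4⌋ = $15,675 → take DB $36,400. Book value $36,401.
Year 2: DB = ⌊$36,401 × 200%/4⌋ = $18,200; SL = ⌊$26,301/3⌋ = $8,767 → take DB $18,200. Book value $18,201.
Accumulated through year 2 = $72,801 − $18,201 = $54,600.

$54,600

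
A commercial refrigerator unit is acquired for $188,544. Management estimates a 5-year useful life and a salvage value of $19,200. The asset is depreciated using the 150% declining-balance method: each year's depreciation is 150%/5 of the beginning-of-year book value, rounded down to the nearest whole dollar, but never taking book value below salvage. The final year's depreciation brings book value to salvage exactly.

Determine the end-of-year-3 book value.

$64,671

Depreciable base = $188,544 − $19,200 = $169,344.
Year 1: ⌊$188,544 × 150%/5⌋ = $56,563. Book value $131,981.
Year 2: ⌊$131,981 × 150%/5⌋ = $39,594. Book value $92,387.
Year 3: ⌊$92,387 × 150%/5⌋ = $27,716. Book value $64,671.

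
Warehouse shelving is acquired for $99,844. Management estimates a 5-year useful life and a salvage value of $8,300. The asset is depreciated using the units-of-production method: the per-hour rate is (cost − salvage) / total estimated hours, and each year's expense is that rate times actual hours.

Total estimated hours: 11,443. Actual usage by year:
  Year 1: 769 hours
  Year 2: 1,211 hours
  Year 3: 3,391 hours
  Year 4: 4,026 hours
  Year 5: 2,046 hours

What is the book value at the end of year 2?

Depreciable base = $99,844 − $8,300 = $91,544.
Rate = $91,544 / 11,443 hours = $8 per hour.
Year 1: 769 × $8 = $6,152. Book value $93,692.
Year 2: 1,211 × $8 = $9,688. Book value $84,004.

$84,004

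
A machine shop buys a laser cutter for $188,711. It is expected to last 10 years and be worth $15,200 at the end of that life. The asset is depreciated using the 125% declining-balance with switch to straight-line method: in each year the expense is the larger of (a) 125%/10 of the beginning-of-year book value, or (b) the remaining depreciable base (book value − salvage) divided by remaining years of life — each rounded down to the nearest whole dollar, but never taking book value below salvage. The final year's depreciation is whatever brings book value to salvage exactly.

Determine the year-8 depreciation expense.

$15,889

Depreciable base = $188,711 − $15,200 = $173,511.
Year 1: DB = ⌊$188,711 × 125%/10⌋ = $23,588; SL = ⌊$173,511/10⌋ = $17,351 → take DB $23,588. Book value $165,123.
Year 2: DB = ⌊$165,123 × 125%/10⌋ = $20,640; SL = ⌊$149,923/9⌋ = $16,658 → take DB $20,640. Book value $144,483.
Year 3: DB = ⌊$144,483 × 125%/10⌋ = $18,060; SL = ⌊$129,283/8⌋ = $16,160 → take DB $18,060. Book value $126,423.
Year 4: DB = ⌊$126,423 × 125%/10⌋ = $15,802; SL = ⌊$111,223/7⌋ = $15,889 → take SL $15,889. Book value $110,534.
Year 5: DB = ⌊$110,534 × 125%/10⌋ = $13,816; SL = ⌊$95,334/6⌋ = $15,889 → take SL $15,889. Book value $94,645.
Year 6: DB = ⌊$94,645 × 125%/10⌋ = $11,830; SL = ⌊$79,445/5⌋ = $15,889 → take SL $15,889. Book value $78,756.
Year 7: DB = ⌊$78,756 × 125%/10⌋ = $9,844; SL = ⌊$63,556/4⌋ = $15,889 → take SL $15,889. Book value $62,867.
Year 8: DB = ⌊$62,867 × 125%/10⌋ = $7,858; SL = ⌊$47,667/3⌋ = $15,889 → take SL $15,889. Book value $46,978.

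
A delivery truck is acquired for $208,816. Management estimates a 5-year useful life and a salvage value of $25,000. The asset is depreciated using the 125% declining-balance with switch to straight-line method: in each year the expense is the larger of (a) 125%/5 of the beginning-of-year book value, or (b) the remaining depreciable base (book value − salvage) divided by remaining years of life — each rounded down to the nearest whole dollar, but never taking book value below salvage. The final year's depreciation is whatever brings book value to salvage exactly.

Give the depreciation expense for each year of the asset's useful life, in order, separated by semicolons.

$52,204; $39,153; $30,819; $30,820; $30,820

Depreciable base = $208,816 − $25,000 = $183,816.
Year 1: DB = ⌊$208,816 × 125%/5⌋ = $52,204; SL = ⌊$183,816/5⌋ = $36,763 → take DB $52,204. Book value $156,612.
Year 2: DB = ⌊$156,612 × 125%/5⌋ = $39,153; SL = ⌊$131,612/4⌋ = $32,903 → take DB $39,153. Book value $117,459.
Year 3: DB = ⌊$117,459 × 125%/5⌋ = $29,364; SL = ⌊$92,459/3⌋ = $30,819 → take SL $30,819. Book value $86,640.
Year 4: DB = ⌊$86,640 × 125%/5⌋ = $21,660; SL = ⌊$61,640/2⌋ = $30,820 → take SL $30,820. Book value $55,820.
Year 5 (final): $55,820 − $25,000 = $30,820. Book value $25,000.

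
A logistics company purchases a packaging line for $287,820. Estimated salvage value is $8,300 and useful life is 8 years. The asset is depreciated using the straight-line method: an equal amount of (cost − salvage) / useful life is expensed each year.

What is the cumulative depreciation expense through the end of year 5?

$174,700

Depreciable base = $287,820 − $8,300 = $279,520.
Annual expense = $279,520 / 8 = $34,940.
End of year 1: book value $252,880.
End of year 2: book value $217,940.
End of year 3: book value $183,000.
End of year 4: book value $148,060.
End of year 5: book value $113,120.
Accumulated through year 5 = $287,820 − $113,120 = $174,700.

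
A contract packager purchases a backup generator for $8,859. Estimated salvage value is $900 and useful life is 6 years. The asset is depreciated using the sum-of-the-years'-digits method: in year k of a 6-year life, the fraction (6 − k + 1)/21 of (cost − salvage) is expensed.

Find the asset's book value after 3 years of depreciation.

$3,174

Depreciable base = $8,859 − $900 = $7,959.
Sum of the years' digits = 6+5+4+3+2+1 = 21.
Year 1: $7,959 × 6/21 = $2,274. Book value $6,585.
Year 2: $7,959 × 5/21 = $1,895. Book value $4,690.
Year 3: $7,959 × 4/21 = $1,516. Book value $3,174.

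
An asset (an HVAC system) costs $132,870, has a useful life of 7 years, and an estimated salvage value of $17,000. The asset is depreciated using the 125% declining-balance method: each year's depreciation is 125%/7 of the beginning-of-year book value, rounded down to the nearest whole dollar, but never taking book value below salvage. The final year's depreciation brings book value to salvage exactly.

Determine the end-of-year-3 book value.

Depreciable base = $132,870 − $17,000 = $115,870.
Year 1: ⌊$132,870 × 125%/7⌋ = $23,726. Book value $109,144.
Year 2: ⌊$109,144 × 125%/7⌋ = $19,490. Book value $89,654.
Year 3: ⌊$89,654 × 125%/7⌋ = $16,009. Book value $73,645.

$73,645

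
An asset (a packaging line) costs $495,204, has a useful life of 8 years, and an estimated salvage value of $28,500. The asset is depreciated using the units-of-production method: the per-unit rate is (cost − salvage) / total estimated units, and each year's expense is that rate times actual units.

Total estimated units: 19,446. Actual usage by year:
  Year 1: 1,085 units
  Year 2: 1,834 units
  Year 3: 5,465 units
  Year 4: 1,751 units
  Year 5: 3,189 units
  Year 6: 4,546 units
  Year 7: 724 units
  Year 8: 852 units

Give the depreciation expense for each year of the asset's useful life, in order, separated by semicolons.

Depreciable base = $495,204 − $28,500 = $466,704.
Rate = $466,704 / 19,446 units = $24 per unit.
Year 1: 1,085 × $24 = $26,040. Book value $469,164.
Year 2: 1,834 × $24 = $44,016. Book value $425,148.
Year 3: 5,465 × $24 = $131,160. Book value $293,988.
Year 4: 1,751 × $24 = $42,024. Book value $251,964.
Year 5: 3,189 × $24 = $76,536. Book value $175,428.
Year 6: 4,546 × $24 = $109,104. Book value $66,324.
Year 7: 724 × $24 = $17,376. Book value $48,948.
Year 8: 852 × $24 = $20,448. Book value $28,500.

$26,040; $44,016; $131,160; $42,024; $76,536; $109,104; $17,376; $20,448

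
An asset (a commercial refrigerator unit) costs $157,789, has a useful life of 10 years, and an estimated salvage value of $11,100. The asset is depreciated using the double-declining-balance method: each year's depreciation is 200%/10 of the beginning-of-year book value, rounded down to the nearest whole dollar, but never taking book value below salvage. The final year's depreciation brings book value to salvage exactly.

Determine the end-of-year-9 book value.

$21,180

Depreciable base = $157,789 − $11,100 = $146,689.
Year 1: ⌊$157,789 × 200%/10⌋ = $31,557. Book value $126,232.
Year 2: ⌊$126,232 × 200%/10⌋ = $25,246. Book value $100,986.
Year 3: ⌊$100,986 × 200%/10⌋ = $20,197. Book value $80,789.
Year 4: ⌊$80,789 × 200%/10⌋ = $16,157. Book value $64,632.
Year 5: ⌊$64,632 × 200%/10⌋ = $12,926. Book value $51,706.
Year 6: ⌊$51,706 × 200%/10⌋ = $10,341. Book value $41,365.
Year 7: ⌊$41,365 × 200%/10⌋ = $8,273. Book value $33,092.
Year 8: ⌊$33,092 × 200%/10⌋ = $6,618. Book value $26,474.
Year 9: ⌊$26,474 × 200%/10⌋ = $5,294. Book value $21,180.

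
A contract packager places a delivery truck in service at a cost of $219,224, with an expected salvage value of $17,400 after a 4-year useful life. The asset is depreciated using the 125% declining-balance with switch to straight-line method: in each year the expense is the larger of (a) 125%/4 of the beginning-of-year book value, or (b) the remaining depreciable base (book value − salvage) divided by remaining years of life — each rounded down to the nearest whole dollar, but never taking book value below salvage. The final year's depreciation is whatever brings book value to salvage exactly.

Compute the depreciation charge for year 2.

Depreciable base = $219,224 − $17,400 = $201,824.
Year 1: DB = ⌊$219,224 × 125%/4⌋ = $68,507; SL = ⌊$201,824/4⌋ = $50,456 → take DB $68,507. Book value $150,717.
Year 2: DB = ⌊$150,717 × 125%/4⌋ = $47,099; SL = ⌊$133,317/3⌋ = $44,439 → take DB $47,099. Book value $103,618.

$47,099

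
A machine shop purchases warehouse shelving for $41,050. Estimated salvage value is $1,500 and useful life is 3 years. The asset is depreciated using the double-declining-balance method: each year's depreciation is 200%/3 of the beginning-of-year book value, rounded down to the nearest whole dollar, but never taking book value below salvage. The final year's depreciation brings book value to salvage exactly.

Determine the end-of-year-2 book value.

Depreciable base = $41,050 − $1,500 = $39,550.
Year 1: ⌊$41,050 × 200%/3⌋ = $27,366. Book value $13,684.
Year 2: ⌊$13,684 × 200%/3⌋ = $9,122. Book value $4,562.

$4,562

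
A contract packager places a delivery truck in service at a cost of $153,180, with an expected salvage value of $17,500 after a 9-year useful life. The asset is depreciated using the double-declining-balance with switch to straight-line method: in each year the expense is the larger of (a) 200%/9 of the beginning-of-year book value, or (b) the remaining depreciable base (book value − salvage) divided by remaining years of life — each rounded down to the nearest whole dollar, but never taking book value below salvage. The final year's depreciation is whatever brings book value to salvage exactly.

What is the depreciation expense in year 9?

$3,015

Depreciable base = $153,180 − $17,500 = $135,680.
Year 1: DB = ⌊$153,180 × 200%/9⌋ = $34,040; SL = ⌊$135,680/9⌋ = $15,075 → take DB $34,040. Book value $119,140.
Year 2: DB = ⌊$119,140 × 200%/9⌋ = $26,475; SL = ⌊$101,640/8⌋ = $12,705 → take DB $26,475. Book value $92,665.
Year 3: DB = ⌊$92,665 × 200%/9⌋ = $20,592; SL = ⌊$75,165/7⌋ = $10,737 → take DB $20,592. Book value $72,073.
Year 4: DB = ⌊$72,073 × 200%/9⌋ = $16,016; SL = ⌊$54,573/6⌋ = $9,095 → take DB $16,016. Book value $56,057.
Year 5: DB = ⌊$56,057 × 200%/9⌋ = $12,457; SL = ⌊$38,557/5⌋ = $7,711 → take DB $12,457. Book value $43,600.
Year 6: DB = ⌊$43,600 × 200%/9⌋ = $9,688; SL = ⌊$26,100/4⌋ = $6,525 → take DB $9,688. Book value $33,912.
Year 7: DB = ⌊$33,912 × 200%/9⌋ = $7,536; SL = ⌊$16,412/3⌋ = $5,470 → take DB $7,536. Book value $26,376.
Year 8: DB = ⌊$26,376 × 200%/9⌋ = $5,861; SL = ⌊$8,876/2⌋ = $4,438 → take DB $5,861. Book value $20,515.
Year 9 (final): $20,515 − $17,500 = $3,015. Book value $17,500.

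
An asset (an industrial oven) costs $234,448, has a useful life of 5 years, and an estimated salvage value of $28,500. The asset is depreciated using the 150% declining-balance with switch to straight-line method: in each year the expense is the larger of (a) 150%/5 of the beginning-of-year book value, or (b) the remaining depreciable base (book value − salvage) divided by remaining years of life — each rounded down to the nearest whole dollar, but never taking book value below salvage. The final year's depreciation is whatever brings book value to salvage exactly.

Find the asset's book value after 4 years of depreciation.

Depreciable base = $234,448 − $28,500 = $205,948.
Year 1: DB = ⌊$234,448 × 150%/5⌋ = $70,334; SL = ⌊$205,948/5⌋ = $41,189 → take DB $70,334. Book value $164,114.
Year 2: DB = ⌊$164,114 × 150%/5⌋ = $49,234; SL = ⌊$135,614/4⌋ = $33,903 → take DB $49,234. Book value $114,880.
Year 3: DB = ⌊$114,880 × 150%/5⌋ = $34,464; SL = ⌊$86,380/3⌋ = $28,793 → take DB $34,464. Book value $80,416.
Year 4: DB = ⌊$80,416 × 150%/5⌋ = $24,124; SL = ⌊$51,916/2⌋ = $25,958 → take SL $25,958. Book value $54,458.

$54,458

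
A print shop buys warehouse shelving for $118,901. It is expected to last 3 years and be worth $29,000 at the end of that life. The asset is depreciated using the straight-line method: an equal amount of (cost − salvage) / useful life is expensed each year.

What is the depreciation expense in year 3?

$29,967

Depreciable base = $118,901 − $29,000 = $89,901.
Annual expense = $89,901 / 3 = $29,967.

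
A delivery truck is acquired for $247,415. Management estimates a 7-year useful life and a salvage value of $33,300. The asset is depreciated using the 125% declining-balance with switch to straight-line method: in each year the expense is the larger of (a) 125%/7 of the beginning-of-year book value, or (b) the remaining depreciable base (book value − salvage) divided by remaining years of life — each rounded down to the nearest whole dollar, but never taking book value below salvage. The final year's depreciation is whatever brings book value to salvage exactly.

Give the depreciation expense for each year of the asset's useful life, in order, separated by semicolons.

Depreciable base = $247,415 − $33,300 = $214,115.
Year 1: DB = ⌊$247,415 × 125%/7⌋ = $44,181; SL = ⌊$214,115/7⌋ = $30,587 → take DB $44,181. Book value $203,234.
Year 2: DB = ⌊$203,234 × 125%/7⌋ = $36,291; SL = ⌊$169,934/6⌋ = $28,322 → take DB $36,291. Book value $166,943.
Year 3: DB = ⌊$166,943 × 125%/7⌋ = $29,811; SL = ⌊$133,643/5⌋ = $26,728 → take DB $29,811. Book value $137,132.
Year 4: DB = ⌊$137,132 × 125%/7⌋ = $24,487; SL = ⌊$103,832/4⌋ = $25,958 → take SL $25,958. Book value $111,174.
Year 5: DB = ⌊$111,174 × 125%/7⌋ = $19,852; SL = ⌊$77,874/3⌋ = $25,958 → take SL $25,958. Book value $85,216.
Year 6: DB = ⌊$85,216 × 125%/7⌋ = $15,217; SL = ⌊$51,916/2⌋ = $25,958 → take SL $25,958. Book value $59,258.
Year 7 (final): $59,258 − $33,300 = $25,958. Book value $33,300.

$44,181; $36,291; $29,811; $25,958; $25,958; $25,958; $25,958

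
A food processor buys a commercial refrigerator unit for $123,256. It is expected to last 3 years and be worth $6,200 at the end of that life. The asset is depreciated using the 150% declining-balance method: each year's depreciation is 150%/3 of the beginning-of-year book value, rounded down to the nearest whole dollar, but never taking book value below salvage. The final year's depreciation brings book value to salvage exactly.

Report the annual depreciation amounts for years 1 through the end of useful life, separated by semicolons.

Depreciable base = $123,256 − $6,200 = $117,056.
Year 1: ⌊$123,256 × 150%/3⌋ = $61,628. Book value $61,628.
Year 2: ⌊$61,628 × 150%/3⌋ = $30,814. Book value $30,814.
Year 3 (final): $30,814 − $6,200 = $24,614. Book value $6,200.

$61,628; $30,814; $24,614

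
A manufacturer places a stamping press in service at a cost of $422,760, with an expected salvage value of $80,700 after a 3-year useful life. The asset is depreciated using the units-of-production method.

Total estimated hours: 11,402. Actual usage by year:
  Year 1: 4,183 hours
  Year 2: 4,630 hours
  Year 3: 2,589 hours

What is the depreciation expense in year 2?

$138,900

Depreciable base = $422,760 − $80,700 = $342,060.
Rate = $342,060 / 11,402 hours = $30 per hour.
Year 1: 4,183 × $30 = $125,490. Book value $297,270.
Year 2: 4,630 × $30 = $138,900. Book value $158,370.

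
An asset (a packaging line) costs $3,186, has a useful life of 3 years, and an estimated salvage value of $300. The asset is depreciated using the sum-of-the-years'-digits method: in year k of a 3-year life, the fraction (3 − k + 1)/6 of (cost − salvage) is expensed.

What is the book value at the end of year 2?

$781

Depreciable base = $3,186 − $300 = $2,886.
Sum of the years' digits = 3+2+1 = 6.
Year 1: $2,886 × 3/6 = $1,443. Book value $1,743.
Year 2: $2,886 × 2/6 = $962. Book value $781.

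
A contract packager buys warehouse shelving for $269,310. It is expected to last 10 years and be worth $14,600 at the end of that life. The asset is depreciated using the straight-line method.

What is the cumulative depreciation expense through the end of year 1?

$25,471

Depreciable base = $269,310 − $14,600 = $254,710.
Annual expense = $254,710 / 10 = $25,471.
End of year 1: book value $243,839.
Accumulated through year 1 = $269,310 − $243,839 = $25,471.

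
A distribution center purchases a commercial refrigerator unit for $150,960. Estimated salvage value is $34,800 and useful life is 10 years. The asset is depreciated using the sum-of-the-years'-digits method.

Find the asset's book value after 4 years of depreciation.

$79,152

Depreciable base = $150,960 − $34,800 = $116,160.
Sum of the years' digits = 10+9+8+7+6+5+4+3+2+1 = 55.
Year 1: $116,160 × 10/55 = $21,120. Book value $129,840.
Year 2: $116,160 × 9/55 = $19,008. Book value $110,832.
Year 3: $116,160 × 8/55 = $16,896. Book value $93,936.
Year 4: $116,160 × 7/55 = $14,784. Book value $79,152.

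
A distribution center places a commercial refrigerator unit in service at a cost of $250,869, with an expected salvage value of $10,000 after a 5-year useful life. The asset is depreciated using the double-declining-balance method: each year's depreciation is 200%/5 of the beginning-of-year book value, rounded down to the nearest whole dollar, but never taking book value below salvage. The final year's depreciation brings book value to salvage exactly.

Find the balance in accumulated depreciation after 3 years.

Depreciable base = $250,869 − $10,000 = $240,869.
Year 1: ⌊$250,869 × 200%/5⌋ = $100,347. Book value $150,522.
Year 2: ⌊$150,522 × 200%/5⌋ = $60,208. Book value $90,314.
Year 3: ⌊$90,314 × 200%/5⌋ = $36,125. Book value $54,189.
Accumulated through year 3 = $250,869 − $54,189 = $196,680.

$196,680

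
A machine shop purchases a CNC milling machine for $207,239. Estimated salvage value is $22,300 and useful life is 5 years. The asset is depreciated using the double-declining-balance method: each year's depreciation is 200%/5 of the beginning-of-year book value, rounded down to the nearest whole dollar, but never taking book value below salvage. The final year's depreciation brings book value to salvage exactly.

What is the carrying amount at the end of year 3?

Depreciable base = $207,239 − $22,300 = $184,939.
Year 1: ⌊$207,239 × 200%/5⌋ = $82,895. Book value $124,344.
Year 2: ⌊$124,344 × 200%/5⌋ = $49,737. Book value $74,607.
Year 3: ⌊$74,607 × 200%/5⌋ = $29,842. Book value $44,765.

$44,765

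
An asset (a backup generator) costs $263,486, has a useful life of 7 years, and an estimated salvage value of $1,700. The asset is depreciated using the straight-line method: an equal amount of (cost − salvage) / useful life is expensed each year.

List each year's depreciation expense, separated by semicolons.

$37,398; $37,398; $37,398; $37,398; $37,398; $37,398; $37,398

Depreciable base = $263,486 − $1,700 = $261,786.
Annual expense = $261,786 / 7 = $37,398.
End of year 1: book value $226,088.
End of year 2: book value $188,690.
End of year 3: book value $151,292.
End of year 4: book value $113,894.
End of year 5: book value $76,496.
End of year 6: book value $39,098.
End of year 7: book value $1,700.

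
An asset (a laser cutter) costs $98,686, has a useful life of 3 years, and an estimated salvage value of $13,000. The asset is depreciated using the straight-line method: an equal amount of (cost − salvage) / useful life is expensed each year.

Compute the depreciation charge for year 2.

Depreciable base = $98,686 − $13,000 = $85,686.
Annual expense = $85,686 / 3 = $28,562.

$28,562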